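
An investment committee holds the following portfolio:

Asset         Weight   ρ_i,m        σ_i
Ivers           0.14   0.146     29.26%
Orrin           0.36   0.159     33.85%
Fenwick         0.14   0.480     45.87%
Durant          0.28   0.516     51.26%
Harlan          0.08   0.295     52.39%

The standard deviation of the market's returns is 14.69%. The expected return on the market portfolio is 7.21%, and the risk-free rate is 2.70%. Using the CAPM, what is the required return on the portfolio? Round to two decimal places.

β_Ivers = 0.146 × 29.26% / 14.69% = 0.2908
β_Orrin = 0.159 × 33.85% / 14.69% = 0.3664
β_Fenwick = 0.480 × 45.87% / 14.69% = 1.4988
β_Durant = 0.516 × 51.26% / 14.69% = 1.8006
β_Harlan = 0.295 × 52.39% / 14.69% = 1.0521
β_P = Σ w_i β_i = 0.14×0.2908 + 0.36×0.3664 + 0.14×1.4988 + 0.28×1.8006 + 0.08×1.0521 = 0.9708
MRP = 7.21% − 2.70% = 4.51%
E(R_P) = R_f + β_P × MRP = 2.70% + 0.9708 × 4.51% = 7.08%

7.08%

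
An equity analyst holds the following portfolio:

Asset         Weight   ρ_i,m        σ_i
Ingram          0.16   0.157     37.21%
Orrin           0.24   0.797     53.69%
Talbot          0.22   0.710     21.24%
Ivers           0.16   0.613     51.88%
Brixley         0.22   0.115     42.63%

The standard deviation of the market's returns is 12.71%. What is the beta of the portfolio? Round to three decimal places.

1.628

β_Ingram = 0.157 × 37.21% / 12.71% = 0.4596
β_Orrin = 0.797 × 53.69% / 12.71% = 3.3667
β_Talbot = 0.710 × 21.24% / 12.71% = 1.1865
β_Ivers = 0.613 × 51.88% / 12.71% = 2.5022
β_Brixley = 0.115 × 42.63% / 12.71% = 0.3857
β_P = Σ w_i β_i = 0.16×0.4596 + 0.24×3.3667 + 0.22×1.1865 + 0.16×2.5022 + 0.22×0.3857 = 1.6278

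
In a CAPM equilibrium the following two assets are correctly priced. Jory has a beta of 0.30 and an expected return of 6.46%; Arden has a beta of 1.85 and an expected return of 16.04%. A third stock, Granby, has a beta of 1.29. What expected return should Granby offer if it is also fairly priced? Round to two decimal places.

12.58%

MRP (SML slope) = (16.04% − 6.46%) / (1.85 − 0.30) = 9.58% / 1.55 = 6.1806%
R_f (intercept) = 6.46% − 0.30 × 6.1806% = 4.6058%
E(R_Granby) = R_f + β × MRP = 4.6058% + 1.29 × 6.1806% = 12.58%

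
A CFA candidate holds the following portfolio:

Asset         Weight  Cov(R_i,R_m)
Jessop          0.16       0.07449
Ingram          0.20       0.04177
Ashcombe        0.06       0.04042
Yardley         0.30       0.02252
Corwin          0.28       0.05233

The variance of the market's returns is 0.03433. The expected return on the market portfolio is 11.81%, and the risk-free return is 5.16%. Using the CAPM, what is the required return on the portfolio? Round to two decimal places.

β_Jessop = 0.07449 / 0.03433 = 2.1698
β_Ingram = 0.04177 / 0.03433 = 1.2167
β_Ashcombe = 0.04042 / 0.03433 = 1.1774
β_Yardley = 0.02252 / 0.03433 = 0.6560
β_Corwin = 0.05233 / 0.03433 = 1.5243
β_P = Σ w_i β_i = 0.16×2.1698 + 0.20×1.2167 + 0.06×1.1774 + 0.30×0.6560 + 0.28×1.5243 = 1.2848
MRP = 11.81% − 5.16% = 6.65%
E(R_P) = R_f + β_P × MRP = 5.16% + 1.2848 × 6.65% = 13.70%

13.70%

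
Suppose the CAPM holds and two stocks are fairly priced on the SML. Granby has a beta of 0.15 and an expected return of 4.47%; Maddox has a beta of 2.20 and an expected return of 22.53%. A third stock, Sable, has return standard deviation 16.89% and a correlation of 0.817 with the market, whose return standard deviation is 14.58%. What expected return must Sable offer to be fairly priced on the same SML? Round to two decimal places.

11.49%

MRP = (22.53% − 4.47%) / (2.20 − 0.15) = 8.8098%
R_f = 4.47% − 0.15 × 8.8098% = 3.1485%
β_Sable = ρ·σ_i/σ_m = 0.817 × 16.89 / 14.58 = 0.9464
E(R_Sable) = R_f + β × MRP = 3.1485% + 0.9464 × 8.8098% = 11.49%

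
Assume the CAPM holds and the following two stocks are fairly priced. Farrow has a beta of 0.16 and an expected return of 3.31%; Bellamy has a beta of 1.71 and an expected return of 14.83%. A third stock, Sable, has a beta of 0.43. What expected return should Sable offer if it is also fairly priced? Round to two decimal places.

5.32%

MRP (SML slope) = (14.83% − 3.31%) / (1.71 − 0.16) = 11.52% / 1.55 = 7.4323%
R_f (intercept) = 3.31% − 0.16 × 7.4323% = 2.1208%
E(R_Sable) = R_f + β × MRP = 2.1208% + 0.43 × 7.4323% = 5.32%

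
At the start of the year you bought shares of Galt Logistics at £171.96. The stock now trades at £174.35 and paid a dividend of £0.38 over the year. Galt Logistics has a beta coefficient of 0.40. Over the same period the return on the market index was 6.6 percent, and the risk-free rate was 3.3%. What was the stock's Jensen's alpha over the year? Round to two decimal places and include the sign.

-3.01%

Realised HPR = (P1 + D1 − P0) / P0 = (174.35 + 0.38 − 171.96) / 171.96 = 2.77 / 171.96 = 1.6108%
MRP = 6.6% − 3.3% = 3.30%
CAPM required = R_f + β·MRP = 3.3% + 0.40 × 3.3% = 4.6200%
α = realised − required = 1.6108% − 4.6200% = -3.01%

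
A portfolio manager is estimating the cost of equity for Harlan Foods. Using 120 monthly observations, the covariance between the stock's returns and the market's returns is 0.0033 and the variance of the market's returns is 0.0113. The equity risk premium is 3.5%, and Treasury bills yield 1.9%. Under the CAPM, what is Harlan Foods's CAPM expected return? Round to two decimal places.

2.92%

β = Cov(R_i, R_m) / Var(R_m) = 0.0033 / 0.0113 = 0.2920
E(R) = R_f + β × MRP = 1.9% + 0.2920 × 3.5% = 2.92%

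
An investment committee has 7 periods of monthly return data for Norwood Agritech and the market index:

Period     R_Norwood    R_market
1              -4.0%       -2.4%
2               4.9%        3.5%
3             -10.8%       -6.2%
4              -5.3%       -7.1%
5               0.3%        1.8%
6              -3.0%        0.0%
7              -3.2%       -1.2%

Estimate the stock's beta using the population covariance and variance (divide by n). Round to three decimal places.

1.091

Mean R_i = (-4.0 + 4.9 − 10.8 − 5.3 + 0.3 − 3.0 − 3.2) / 7 = -3.0143%
Mean R_m = (-2.4 + 3.5 − 6.2 − 7.1 + 1.8 + 0.0 − 1.2) / 7 = -1.6571%
Σ(R_i − R̄_i)(R_m − R̄_m) = 100.7543  ⇒  Cov = 100.7543 / 7 = 14.3935
Σ(R_m − R̄_m)² = 92.3171  ⇒  Var(R_m) = 92.3171 / 7 = 13.1882
β = Cov / Var(R_m) = 14.3935 / 13.1882 = 1.0914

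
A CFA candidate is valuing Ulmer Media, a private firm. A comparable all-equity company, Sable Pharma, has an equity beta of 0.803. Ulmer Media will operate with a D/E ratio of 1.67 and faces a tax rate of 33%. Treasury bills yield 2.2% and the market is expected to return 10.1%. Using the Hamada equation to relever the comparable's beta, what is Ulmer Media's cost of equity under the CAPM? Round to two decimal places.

β_L = β_U × [1 + (1 − t)(D/E)] = 0.803 × [1 + (1 − 0.33) × 1.67]
    = 0.803 × [1 + 0.67 × 1.67] = 0.803 × 2.1189 = 1.7015
MRP = 10.1% − 2.2% = 7.90%
E(R) = R_f + β_L × MRP = 2.2% + 1.7015 × 7.9% = 15.64%

15.64%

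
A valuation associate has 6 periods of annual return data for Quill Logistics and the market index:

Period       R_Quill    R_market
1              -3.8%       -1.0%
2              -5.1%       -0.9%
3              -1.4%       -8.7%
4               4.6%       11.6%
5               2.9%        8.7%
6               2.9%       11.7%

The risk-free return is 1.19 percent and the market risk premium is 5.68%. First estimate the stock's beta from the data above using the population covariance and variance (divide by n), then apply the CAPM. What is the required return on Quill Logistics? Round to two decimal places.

3.35%

Mean R_i = (-3.8 − 5.1 − 1.4 + 4.6 + 2.9 + 2.9) / 6 = 0.0167%
Mean R_m = (-1.0 − 0.9 − 8.7 + 11.6 + 8.7 + 11.7) / 6 = 3.5667%
Σ(R_i − R̄_i)(R_m − R̄_m) = 132.7333  ⇒  Cov = 132.7333 / 6 = 22.1222
Σ(R_m − R̄_m)² = 348.3133  ⇒  Var(R_m) = 348.3133 / 6 = 58.0522
β = Cov / Var(R_m) = 22.1222 / 58.0522 = 0.3811
E(R) = R_f + β × MRP = 1.19% + 0.3811 × 5.68% = 3.35%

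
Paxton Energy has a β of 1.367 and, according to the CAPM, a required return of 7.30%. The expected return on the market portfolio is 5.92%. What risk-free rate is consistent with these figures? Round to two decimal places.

E(R) = R_f + β(E(R_m) − R_f) = R_f(1 − β) + β·E(R_m)
7.30% = R_f × (1 − 1.367) + 1.367 × 5.92%
7.30% = R_f × -0.367 + 8.09264%
R_f = (7.30% − 8.09264%) / -0.367 = 2.16%

2.16%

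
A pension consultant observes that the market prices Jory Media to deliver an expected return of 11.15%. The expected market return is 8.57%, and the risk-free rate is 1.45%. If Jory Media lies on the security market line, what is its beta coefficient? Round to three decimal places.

MRP = 8.57% − 1.45% = 7.12%
β = (E(R) − R_f) / MRP = (11.15% − 1.45%) / 7.12% = 9.70% / 7.12% = 1.362

1.362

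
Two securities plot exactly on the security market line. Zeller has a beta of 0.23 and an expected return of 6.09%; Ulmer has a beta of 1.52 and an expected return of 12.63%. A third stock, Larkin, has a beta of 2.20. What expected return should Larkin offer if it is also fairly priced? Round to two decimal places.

MRP (SML slope) = (12.63% − 6.09%) / (1.52 − 0.23) = 6.54% / 1.29 = 5.0698%
R_f (intercept) = 6.09% − 0.23 × 5.0698% = 4.9239%
E(R_Larkin) = R_f + β × MRP = 4.9239% + 2.20 × 5.0698% = 16.08%

16.08%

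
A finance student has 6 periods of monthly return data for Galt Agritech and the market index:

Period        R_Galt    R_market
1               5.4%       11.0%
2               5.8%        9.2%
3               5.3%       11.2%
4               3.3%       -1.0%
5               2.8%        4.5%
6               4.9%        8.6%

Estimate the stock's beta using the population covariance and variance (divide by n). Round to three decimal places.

0.218

Mean R_i = (5.4 + 5.8 + 5.3 + 3.3 + 2.8 + 4.9) / 6 = 4.5833%
Mean R_m = (11.0 + 9.2 + 11.2 − 1.0 + 4.5 + 8.6) / 6 = 7.2500%
Σ(R_i − R̄_i)(R_m − R̄_m) = 24.1850  ⇒  Cov = 24.1850 / 6 = 4.0308
Σ(R_m − R̄_m)² = 110.9150  ⇒  Var(R_m) = 110.9150 / 6 = 18.4858
β = Cov / Var(R_m) = 4.0308 / 18.4858 = 0.2180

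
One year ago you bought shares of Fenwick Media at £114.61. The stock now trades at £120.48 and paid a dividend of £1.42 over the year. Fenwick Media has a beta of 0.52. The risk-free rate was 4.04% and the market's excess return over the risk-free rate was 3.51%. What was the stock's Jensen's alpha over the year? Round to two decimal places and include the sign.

Realised HPR = (P1 + D1 − P0) / P0 = (120.48 + 1.42 − 114.61) / 114.61 = 7.29 / 114.61 = 6.3607%
CAPM required = R_f + β·MRP = 4.04% + 0.52 × 3.51% = 5.8652%
α = realised − required = 6.3607% − 5.8652% = +0.50%

+0.50%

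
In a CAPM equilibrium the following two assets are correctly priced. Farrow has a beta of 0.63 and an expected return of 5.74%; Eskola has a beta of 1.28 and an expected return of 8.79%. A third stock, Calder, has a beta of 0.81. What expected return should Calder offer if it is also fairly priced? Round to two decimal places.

MRP (SML slope) = (8.79% − 5.74%) / (1.28 − 0.63) = 3.05% / 0.65 = 4.6923%
R_f (intercept) = 5.74% − 0.63 × 4.6923% = 2.7839%
E(R_Calder) = R_f + β × MRP = 2.7839% + 0.81 × 4.6923% = 6.58%

6.58%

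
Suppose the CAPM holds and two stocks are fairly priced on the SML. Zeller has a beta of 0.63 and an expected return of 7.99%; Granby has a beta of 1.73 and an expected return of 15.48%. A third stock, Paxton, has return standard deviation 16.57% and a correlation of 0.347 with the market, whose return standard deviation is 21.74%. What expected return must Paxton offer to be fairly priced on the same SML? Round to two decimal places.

MRP = (15.48% − 7.99%) / (1.73 − 0.63) = 6.8091%
R_f = 7.99% − 0.63 × 6.8091% = 3.7003%
β_Paxton = ρ·σ_i/σ_m = 0.347 × 16.57 / 21.74 = 0.2645
E(R_Paxton) = R_f + β × MRP = 3.7003% + 0.2645 × 6.8091% = 5.50%

5.50%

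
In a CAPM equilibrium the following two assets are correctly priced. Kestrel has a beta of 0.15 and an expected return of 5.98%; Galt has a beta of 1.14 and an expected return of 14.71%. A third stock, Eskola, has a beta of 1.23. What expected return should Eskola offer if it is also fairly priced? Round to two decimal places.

MRP (SML slope) = (14.71% − 5.98%) / (1.14 − 0.15) = 8.73% / 0.99 = 8.8182%
R_f (intercept) = 5.98% − 0.15 × 8.8182% = 4.6573%
E(R_Eskola) = R_f + β × MRP = 4.6573% + 1.23 × 8.8182% = 15.50%

15.50%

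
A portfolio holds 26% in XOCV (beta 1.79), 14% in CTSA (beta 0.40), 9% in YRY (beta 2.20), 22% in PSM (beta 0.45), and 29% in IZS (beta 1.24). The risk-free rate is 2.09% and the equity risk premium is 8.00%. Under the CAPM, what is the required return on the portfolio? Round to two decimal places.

11.51%

β_P = Σ w_i β_i = 0.26×1.79 + 0.14×0.40 + 0.09×2.20 + 0.22×0.45 + 0.29×1.24 = 1.1780
E(R_P) = R_f + β_P × MRP = 2.09% + 1.1780 × 8.00% = 11.51%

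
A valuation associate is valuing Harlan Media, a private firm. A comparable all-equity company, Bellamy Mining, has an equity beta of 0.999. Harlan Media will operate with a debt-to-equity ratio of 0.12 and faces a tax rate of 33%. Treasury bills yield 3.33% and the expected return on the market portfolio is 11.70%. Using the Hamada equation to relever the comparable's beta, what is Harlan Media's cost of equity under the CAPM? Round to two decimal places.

β_L = β_U × [1 + (1 − t)(D/E)] = 0.999 × [1 + (1 − 0.33) × 0.12]
    = 0.999 × [1 + 0.67 × 0.12] = 0.999 × 1.0804 = 1.0793
MRP = 11.70% − 3.33% = 8.37%
E(R) = R_f + β_L × MRP = 3.33% + 1.0793 × 8.37% = 12.36%

12.36%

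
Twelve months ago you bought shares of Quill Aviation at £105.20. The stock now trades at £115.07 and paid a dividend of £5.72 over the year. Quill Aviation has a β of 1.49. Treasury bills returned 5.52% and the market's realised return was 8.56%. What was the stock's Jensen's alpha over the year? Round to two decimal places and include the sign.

Realised HPR = (P1 + D1 − P0) / P0 = (115.07 + 5.72 − 105.20) / 105.20 = 15.59 / 105.20 = 14.8194%
MRP = 8.56% − 5.52% = 3.04%
CAPM required = R_f + β·MRP = 5.52% + 1.49 × 3.04% = 10.0496%
α = realised − required = 14.8194% − 10.0496% = +4.77%

+4.77%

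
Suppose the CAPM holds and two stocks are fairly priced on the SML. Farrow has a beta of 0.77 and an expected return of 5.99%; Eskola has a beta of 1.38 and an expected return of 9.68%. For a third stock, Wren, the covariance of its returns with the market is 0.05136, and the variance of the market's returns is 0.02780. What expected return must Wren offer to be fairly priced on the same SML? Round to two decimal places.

MRP = (9.68% − 5.99%) / (1.38 − 0.77) = 6.0492%
R_f = 5.99% − 0.77 × 6.0492% = 1.3321%
β_Wren = Cov / Var(R_m) = 0.05136 / 0.02780 = 1.8475
E(R_Wren) = R_f + β × MRP = 1.3321% + 1.8475 × 6.0492% = 12.51%

12.51%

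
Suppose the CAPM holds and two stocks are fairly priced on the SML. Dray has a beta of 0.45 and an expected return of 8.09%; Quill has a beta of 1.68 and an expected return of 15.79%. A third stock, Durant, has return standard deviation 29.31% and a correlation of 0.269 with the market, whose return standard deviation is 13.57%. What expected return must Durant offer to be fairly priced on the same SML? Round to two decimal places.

MRP = (15.79% − 8.09%) / (1.68 − 0.45) = 6.2602%
R_f = 8.09% − 0.45 × 6.2602% = 5.2729%
β_Durant = ρ·σ_i/σ_m = 0.269 × 29.31 / 13.57 = 0.5810
E(R_Durant) = R_f + β × MRP = 5.2729% + 0.5810 × 6.2602% = 8.91%

8.91%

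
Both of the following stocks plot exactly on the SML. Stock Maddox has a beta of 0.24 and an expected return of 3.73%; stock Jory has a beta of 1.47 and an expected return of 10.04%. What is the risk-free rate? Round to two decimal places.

2.50%

Both satisfy E(R) = R_f + β·MRP, so the slope of the SML is
MRP = (10.04% − 3.73%) / (1.47 − 0.24) = 6.31% / 1.23 = 5.1301%
R_f = E(R_Maddox) − β_Maddox·MRP = 3.73% − 0.24 × 5.1301% = 2.4988%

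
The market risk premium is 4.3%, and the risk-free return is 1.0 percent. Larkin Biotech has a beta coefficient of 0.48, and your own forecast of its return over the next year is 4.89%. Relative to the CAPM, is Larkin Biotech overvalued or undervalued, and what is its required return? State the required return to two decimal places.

Required return = R_f + β·MRP = 1.0% + 0.48 × 4.3% = 3.06%
Forecast 4.89% > required 3.06% → the stock plots above the SML → undervalued.

Undervalued; required return 3.06%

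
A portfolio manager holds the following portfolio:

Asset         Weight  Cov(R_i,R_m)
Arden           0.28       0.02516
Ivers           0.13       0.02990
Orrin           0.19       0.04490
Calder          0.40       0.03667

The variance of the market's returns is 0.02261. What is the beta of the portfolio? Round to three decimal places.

β_Arden = 0.02516 / 0.02261 = 1.1128
β_Ivers = 0.02990 / 0.02261 = 1.3224
β_Orrin = 0.04490 / 0.02261 = 1.9858
β_Calder = 0.03667 / 0.02261 = 1.6218
β_P = Σ w_i β_i = 0.28×1.1128 + 0.13×1.3224 + 0.19×1.9858 + 0.40×1.6218 = 1.5095

1.510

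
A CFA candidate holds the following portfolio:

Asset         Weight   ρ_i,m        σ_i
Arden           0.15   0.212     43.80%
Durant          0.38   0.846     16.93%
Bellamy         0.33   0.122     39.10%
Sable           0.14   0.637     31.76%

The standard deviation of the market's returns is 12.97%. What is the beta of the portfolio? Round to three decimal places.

0.867

β_Arden = 0.212 × 43.80% / 12.97% = 0.7159
β_Durant = 0.846 × 16.93% / 12.97% = 1.1043
β_Bellamy = 0.122 × 39.10% / 12.97% = 0.3678
β_Sable = 0.637 × 31.76% / 12.97% = 1.5598
β_P = Σ w_i β_i = 0.15×0.7159 + 0.38×1.1043 + 0.33×0.3678 + 0.14×1.5598 = 0.8668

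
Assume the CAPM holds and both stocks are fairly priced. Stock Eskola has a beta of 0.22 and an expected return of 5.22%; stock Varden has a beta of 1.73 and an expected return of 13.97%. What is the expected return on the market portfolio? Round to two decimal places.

9.74%

Both satisfy E(R) = R_f + β·MRP, so the slope of the SML is
MRP = (13.97% − 5.22%) / (1.73 − 0.22) = 8.75% / 1.51 = 5.7947%
R_f = E(R_Eskola) − β_Eskola·MRP = 5.22% − 0.22 × 5.7947% = 3.9452%
E(R_m) = R_f + MRP = 3.9452% + 5.7947% = 9.74%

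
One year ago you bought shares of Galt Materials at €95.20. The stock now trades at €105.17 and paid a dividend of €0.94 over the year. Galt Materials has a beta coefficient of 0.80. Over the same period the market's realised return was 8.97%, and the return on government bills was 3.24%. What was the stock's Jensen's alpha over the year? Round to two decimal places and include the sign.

+3.64%

Realised HPR = (P1 + D1 − P0) / P0 = (105.17 + 0.94 − 95.20) / 95.20 = 10.91 / 95.20 = 11.4601%
MRP = 8.97% − 3.24% = 5.73%
CAPM required = R_f + β·MRP = 3.24% + 0.80 × 5.73% = 7.8240%
α = realised − required = 11.4601% − 7.8240% = +3.64%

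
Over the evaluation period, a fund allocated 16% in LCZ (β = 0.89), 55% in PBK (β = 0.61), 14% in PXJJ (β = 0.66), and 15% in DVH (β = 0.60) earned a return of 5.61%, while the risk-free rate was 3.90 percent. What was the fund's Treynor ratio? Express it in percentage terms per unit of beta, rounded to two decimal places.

2.59%

β_P = 0.16×0.89 + 0.55×0.61 + 0.14×0.66 + 0.15×0.60 = 0.6603
Treynor = (R_P − R_f) / β_P = (5.61% − 3.90%) / 0.6603 = 1.71% / 0.6603 = 2.59%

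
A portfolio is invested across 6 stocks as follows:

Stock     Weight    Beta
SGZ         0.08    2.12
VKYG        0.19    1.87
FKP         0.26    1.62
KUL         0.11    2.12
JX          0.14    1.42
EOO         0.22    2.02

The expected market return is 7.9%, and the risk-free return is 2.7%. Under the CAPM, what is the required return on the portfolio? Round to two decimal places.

β_P = Σ w_i β_i = 0.08×2.12 + 0.19×1.87 + 0.26×1.62 + 0.11×2.12 + 0.14×1.42 + 0.22×2.02 = 1.8225
MRP = 7.9% − 2.7% = 5.20%
E(R_P) = R_f + β_P × MRP = 2.7% + 1.8225 × 5.2% = 12.18%

12.18%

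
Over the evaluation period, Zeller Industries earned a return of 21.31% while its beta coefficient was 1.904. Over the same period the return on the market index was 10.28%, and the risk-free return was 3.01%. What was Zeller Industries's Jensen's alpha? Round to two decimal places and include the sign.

Market excess return = 10.28% − 3.01% = 7.27%
CAPM benchmark = R_f + β(R_m − R_f) = 3.01% + 1.904 × 7.27% = 16.85208%
α = actual − benchmark = 21.31% − 16.85208% = +4.46%

+4.46%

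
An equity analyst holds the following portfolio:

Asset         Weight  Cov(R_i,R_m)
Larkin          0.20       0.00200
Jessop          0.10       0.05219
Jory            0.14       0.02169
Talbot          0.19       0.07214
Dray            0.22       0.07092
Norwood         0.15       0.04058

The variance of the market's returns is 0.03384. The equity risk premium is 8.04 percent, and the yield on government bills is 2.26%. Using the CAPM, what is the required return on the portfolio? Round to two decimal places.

β_Larkin = 0.00200 / 0.03384 = 0.0591
β_Jessop = 0.05219 / 0.03384 = 1.5423
β_Jory = 0.02169 / 0.03384 = 0.6410
β_Talbot = 0.07214 / 0.03384 = 2.1318
β_Dray = 0.07092 / 0.03384 = 2.0957
β_Norwood = 0.04058 / 0.03384 = 1.1992
β_P = Σ w_i β_i = 0.20×0.0591 + 0.10×1.5423 + 0.14×0.6410 + 0.19×2.1318 + 0.22×2.0957 + 0.15×1.1992 = 1.3018
E(R_P) = R_f + β_P × MRP = 2.26% + 1.3018 × 8.04% = 12.73%

12.73%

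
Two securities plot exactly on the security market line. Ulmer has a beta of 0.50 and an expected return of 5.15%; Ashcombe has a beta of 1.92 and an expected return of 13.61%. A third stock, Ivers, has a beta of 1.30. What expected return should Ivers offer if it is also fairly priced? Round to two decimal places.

MRP (SML slope) = (13.61% − 5.15%) / (1.92 − 0.50) = 8.46% / 1.42 = 5.9577%
R_f (intercept) = 5.15% − 0.50 × 5.9577% = 2.1712%
E(R_Ivers) = R_f + β × MRP = 2.1712% + 1.30 × 5.9577% = 9.92%

9.92%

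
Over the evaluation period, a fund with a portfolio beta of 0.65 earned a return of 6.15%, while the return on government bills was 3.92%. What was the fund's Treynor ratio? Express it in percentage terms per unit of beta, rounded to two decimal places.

3.43%

Treynor = (R_P − R_f) / β_P = (6.15% − 3.92%) / 0.6500 = 2.23% / 0.6500 = 3.43%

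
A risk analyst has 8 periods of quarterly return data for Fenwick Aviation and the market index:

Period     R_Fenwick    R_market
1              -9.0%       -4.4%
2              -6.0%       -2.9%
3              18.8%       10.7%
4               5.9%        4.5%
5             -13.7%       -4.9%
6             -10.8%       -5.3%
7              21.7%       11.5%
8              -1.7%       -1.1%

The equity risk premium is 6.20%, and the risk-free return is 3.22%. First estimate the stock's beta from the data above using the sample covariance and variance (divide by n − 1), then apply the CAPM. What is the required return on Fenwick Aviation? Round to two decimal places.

Mean R_i = (-9.0 − 6.0 + 18.8 + 5.9 − 13.7 − 10.8 + 21.7 − 1.7) / 8 = 0.6500%
Mean R_m = (-4.4 − 2.9 + 10.7 + 4.5 − 4.9 − 5.3 + 11.5 − 1.1) / 8 = 1.0125%
Σ(R_i − R̄_i)(R_m − R̄_m) = 655.2350  ⇒  Cov = 655.2350 / 7 = 93.6050
Σ(R_m − R̄_m)² = 339.8688  ⇒  Var(R_m) = 339.8688 / 7 = 48.5527
β = Cov / Var(R_m) = 93.6050 / 48.5527 = 1.9279
E(R) = R_f + β × MRP = 3.22% + 1.9279 × 6.20% = 15.17%

15.17%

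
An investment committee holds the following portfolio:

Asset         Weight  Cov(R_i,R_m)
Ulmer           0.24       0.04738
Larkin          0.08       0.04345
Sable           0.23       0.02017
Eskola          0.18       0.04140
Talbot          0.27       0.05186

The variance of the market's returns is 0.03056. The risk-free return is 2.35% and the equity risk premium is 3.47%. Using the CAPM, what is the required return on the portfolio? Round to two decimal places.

β_Ulmer = 0.04738 / 0.03056 = 1.5504
β_Larkin = 0.04345 / 0.03056 = 1.4218
β_Sable = 0.02017 / 0.03056 = 0.6600
β_Eskola = 0.04140 / 0.03056 = 1.3547
β_Talbot = 0.05186 / 0.03056 = 1.6970
β_P = Σ w_i β_i = 0.24×1.5504 + 0.08×1.4218 + 0.23×0.6600 + 0.18×1.3547 + 0.27×1.6970 = 1.3397
E(R_P) = R_f + β_P × MRP = 2.35% + 1.3397 × 3.47% = 7.00%

7.00%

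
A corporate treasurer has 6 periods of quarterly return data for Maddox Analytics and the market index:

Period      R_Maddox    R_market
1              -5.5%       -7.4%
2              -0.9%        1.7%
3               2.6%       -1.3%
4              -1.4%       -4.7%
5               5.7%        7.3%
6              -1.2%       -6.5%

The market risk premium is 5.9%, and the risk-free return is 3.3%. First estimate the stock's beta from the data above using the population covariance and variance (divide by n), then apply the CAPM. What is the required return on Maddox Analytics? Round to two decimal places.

Mean R_i = (-5.5 − 0.9 + 2.6 − 1.4 + 5.7 − 1.2) / 6 = -0.1167%
Mean R_m = (-7.4 + 1.7 − 1.3 − 4.7 + 7.3 − 6.5) / 6 = -1.8167%
Σ(R_i − R̄_i)(R_m − R̄_m) = 90.5083  ⇒  Cov = 90.5083 / 6 = 15.0847
Σ(R_m − R̄_m)² = 157.1683  ⇒  Var(R_m) = 157.1683 / 6 = 26.1947
β = Cov / Var(R_m) = 15.0847 / 26.1947 = 0.5759
E(R) = R_f + β × MRP = 3.3% + 0.5759 × 5.9% = 6.70%

6.70%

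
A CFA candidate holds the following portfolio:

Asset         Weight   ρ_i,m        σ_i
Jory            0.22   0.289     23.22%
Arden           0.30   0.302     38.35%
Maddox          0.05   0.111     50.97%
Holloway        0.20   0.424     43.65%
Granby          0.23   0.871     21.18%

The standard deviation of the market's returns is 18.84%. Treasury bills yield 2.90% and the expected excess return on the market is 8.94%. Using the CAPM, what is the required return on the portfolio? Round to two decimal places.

β_Jory = 0.289 × 23.22% / 18.84% = 0.3562
β_Arden = 0.302 × 38.35% / 18.84% = 0.6147
β_Maddox = 0.111 × 50.97% / 18.84% = 0.3003
β_Holloway = 0.424 × 43.65% / 18.84% = 0.9824
β_Granby = 0.871 × 21.18% / 18.84% = 0.9792
β_P = Σ w_i β_i = 0.22×0.3562 + 0.30×0.6147 + 0.05×0.3003 + 0.20×0.9824 + 0.23×0.9792 = 0.6995
E(R_P) = R_f + β_P × MRP = 2.90% + 0.6995 × 8.94% = 9.15%

9.15%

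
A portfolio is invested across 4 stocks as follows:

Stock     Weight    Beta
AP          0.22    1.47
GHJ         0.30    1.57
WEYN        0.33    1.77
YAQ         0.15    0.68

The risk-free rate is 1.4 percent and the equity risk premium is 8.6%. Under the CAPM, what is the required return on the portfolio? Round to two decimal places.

β_P = Σ w_i β_i = 0.22×1.47 + 0.30×1.57 + 0.33×1.77 + 0.15×0.68 = 1.4805
E(R_P) = R_f + β_P × MRP = 1.4% + 1.4805 × 8.6% = 14.13%

14.13%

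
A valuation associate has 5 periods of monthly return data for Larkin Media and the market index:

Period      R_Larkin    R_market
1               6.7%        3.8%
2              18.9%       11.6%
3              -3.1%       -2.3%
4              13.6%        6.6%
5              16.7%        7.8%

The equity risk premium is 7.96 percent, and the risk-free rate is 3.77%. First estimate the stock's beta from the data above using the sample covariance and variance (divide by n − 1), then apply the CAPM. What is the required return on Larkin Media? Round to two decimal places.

17.21%

Mean R_i = (6.7 + 18.9 − 3.1 + 13.6 + 16.7) / 5 = 10.5600%
Mean R_m = (3.8 + 11.6 − 2.3 + 6.6 + 7.8) / 5 = 5.5000%
Σ(R_i − R̄_i)(R_m − R̄_m) = 181.4500  ⇒  Cov = 181.4500 / 4 = 45.3625
Σ(R_m − R̄_m)² = 107.4400  ⇒  Var(R_m) = 107.4400 / 4 = 26.8600
β = Cov / Var(R_m) = 45.3625 / 26.8600 = 1.6888
E(R) = R_f + β × MRP = 3.77% + 1.6888 × 7.96% = 17.21%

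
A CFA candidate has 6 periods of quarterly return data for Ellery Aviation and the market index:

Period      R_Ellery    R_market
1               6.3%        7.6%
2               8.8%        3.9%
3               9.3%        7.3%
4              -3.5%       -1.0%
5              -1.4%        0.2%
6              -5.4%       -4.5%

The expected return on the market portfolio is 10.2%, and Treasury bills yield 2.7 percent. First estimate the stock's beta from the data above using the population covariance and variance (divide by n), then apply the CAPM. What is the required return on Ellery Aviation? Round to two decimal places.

Mean R_i = (6.3 + 8.8 + 9.3 − 3.5 − 1.4 − 5.4) / 6 = 2.3500%
Mean R_m = (7.6 + 3.9 + 7.3 − 1.0 + 0.2 − 4.5) / 6 = 2.2500%
Σ(R_i − R̄_i)(R_m − R̄_m) = 145.8850  ⇒  Cov = 145.8850 / 6 = 24.3142
Σ(R_m − R̄_m)² = 117.1750  ⇒  Var(R_m) = 117.1750 / 6 = 19.5292
β = Cov / Var(R_m) = 24.3142 / 19.5292 = 1.2450
MRP = 10.2% − 2.7% = 7.50%
E(R) = R_f + β × MRP = 2.7% + 1.2450 × 7.5% = 12.04%

12.04%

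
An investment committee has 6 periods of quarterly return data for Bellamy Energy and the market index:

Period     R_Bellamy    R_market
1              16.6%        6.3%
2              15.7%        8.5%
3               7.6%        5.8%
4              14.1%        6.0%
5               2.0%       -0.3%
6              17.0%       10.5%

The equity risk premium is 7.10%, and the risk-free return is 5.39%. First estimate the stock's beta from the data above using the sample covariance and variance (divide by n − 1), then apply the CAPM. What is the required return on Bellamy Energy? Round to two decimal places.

Mean R_i = (16.6 + 15.7 + 7.6 + 14.1 + 2.0 + 17.0) / 6 = 12.1667%
Mean R_m = (6.3 + 8.5 + 5.8 + 6.0 − 0.3 + 10.5) / 6 = 6.1333%
Σ(R_i − R̄_i)(R_m − R̄_m) = 96.8767  ⇒  Cov = 96.8767 / 5 = 19.3753
Σ(R_m − R̄_m)² = 66.2133  ⇒  Var(R_m) = 66.2133 / 5 = 13.2427
β = Cov / Var(R_m) = 19.3753 / 13.2427 = 1.4631
E(R) = R_f + β × MRP = 5.39% + 1.4631 × 7.10% = 15.78%

15.78%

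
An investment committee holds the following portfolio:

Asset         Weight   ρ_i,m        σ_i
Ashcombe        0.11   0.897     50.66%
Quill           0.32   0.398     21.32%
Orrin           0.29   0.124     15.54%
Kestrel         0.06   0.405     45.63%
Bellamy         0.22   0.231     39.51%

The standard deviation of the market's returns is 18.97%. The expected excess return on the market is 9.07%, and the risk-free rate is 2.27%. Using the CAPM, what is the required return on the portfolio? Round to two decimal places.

β_Ashcombe = 0.897 × 50.66% / 18.97% = 2.3955
β_Quill = 0.398 × 21.32% / 18.97% = 0.4473
β_Orrin = 0.124 × 15.54% / 18.97% = 0.1016
β_Kestrel = 0.405 × 45.63% / 18.97% = 0.9742
β_Bellamy = 0.231 × 39.51% / 18.97% = 0.4811
β_P = Σ w_i β_i = 0.11×2.3955 + 0.32×0.4473 + 0.29×0.1016 + 0.06×0.9742 + 0.22×0.4811 = 0.6004
E(R_P) = R_f + β_P × MRP = 2.27% + 0.6004 × 9.07% = 7.72%

7.72%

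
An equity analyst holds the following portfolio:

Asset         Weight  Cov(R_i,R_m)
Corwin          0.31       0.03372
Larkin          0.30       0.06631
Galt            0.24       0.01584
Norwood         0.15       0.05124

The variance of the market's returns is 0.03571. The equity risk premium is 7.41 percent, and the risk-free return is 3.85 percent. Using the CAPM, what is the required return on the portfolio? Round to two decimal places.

12.53%

β_Corwin = 0.03372 / 0.03571 = 0.9443
β_Larkin = 0.06631 / 0.03571 = 1.8569
β_Galt = 0.01584 / 0.03571 = 0.4436
β_Norwood = 0.05124 / 0.03571 = 1.4349
β_P = Σ w_i β_i = 0.31×0.9443 + 0.30×1.8569 + 0.24×0.4436 + 0.15×1.4349 = 1.1715
E(R_P) = R_f + β_P × MRP = 3.85% + 1.1715 × 7.41% = 12.53%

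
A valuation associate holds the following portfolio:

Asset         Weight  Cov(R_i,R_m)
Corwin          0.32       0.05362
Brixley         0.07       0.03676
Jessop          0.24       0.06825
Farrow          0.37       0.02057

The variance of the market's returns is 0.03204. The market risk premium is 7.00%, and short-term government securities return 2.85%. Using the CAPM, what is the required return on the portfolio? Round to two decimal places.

12.40%

β_Corwin = 0.05362 / 0.03204 = 1.6735
β_Brixley = 0.03676 / 0.03204 = 1.1473
β_Jessop = 0.06825 / 0.03204 = 2.1301
β_Farrow = 0.02057 / 0.03204 = 0.6420
β_P = Σ w_i β_i = 0.32×1.6735 + 0.07×1.1473 + 0.24×2.1301 + 0.37×0.6420 = 1.3646
E(R_P) = R_f + β_P × MRP = 2.85% + 1.3646 × 7.00% = 12.40%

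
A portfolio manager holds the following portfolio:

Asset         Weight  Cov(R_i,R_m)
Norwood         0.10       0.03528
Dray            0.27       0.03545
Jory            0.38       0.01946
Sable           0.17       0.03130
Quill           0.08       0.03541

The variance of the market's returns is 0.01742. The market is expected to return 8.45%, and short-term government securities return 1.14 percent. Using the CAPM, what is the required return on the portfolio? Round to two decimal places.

13.16%

β_Norwood = 0.03528 / 0.01742 = 2.0253
β_Dray = 0.03545 / 0.01742 = 2.0350
β_Jory = 0.01946 / 0.01742 = 1.1171
β_Sable = 0.03130 / 0.01742 = 1.7968
β_Quill = 0.03541 / 0.01742 = 2.0327
β_P = Σ w_i β_i = 0.10×2.0253 + 0.27×2.0350 + 0.38×1.1171 + 0.17×1.7968 + 0.08×2.0327 = 1.6446
MRP = 8.45% − 1.14% = 7.31%
E(R_P) = R_f + β_P × MRP = 1.14% + 1.6446 × 7.31% = 13.16%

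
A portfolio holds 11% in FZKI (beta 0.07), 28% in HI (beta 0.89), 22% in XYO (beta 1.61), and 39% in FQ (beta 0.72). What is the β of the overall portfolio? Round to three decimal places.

β_P = Σ w_i β_i = 0.11×0.07 + 0.28×0.89 + 0.22×1.61 + 0.39×0.72 = 0.8919

0.892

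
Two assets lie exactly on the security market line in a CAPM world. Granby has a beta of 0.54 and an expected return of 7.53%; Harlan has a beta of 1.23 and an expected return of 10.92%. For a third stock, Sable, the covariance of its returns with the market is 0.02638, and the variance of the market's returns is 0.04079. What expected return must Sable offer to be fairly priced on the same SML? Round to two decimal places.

8.05%

MRP = (10.92% − 7.53%) / (1.23 − 0.54) = 4.9130%
R_f = 7.53% − 0.54 × 4.9130% = 4.8770%
β_Sable = Cov / Var(R_m) = 0.02638 / 0.04079 = 0.6467
E(R_Sable) = R_f + β × MRP = 4.8770% + 0.6467 × 4.9130% = 8.05%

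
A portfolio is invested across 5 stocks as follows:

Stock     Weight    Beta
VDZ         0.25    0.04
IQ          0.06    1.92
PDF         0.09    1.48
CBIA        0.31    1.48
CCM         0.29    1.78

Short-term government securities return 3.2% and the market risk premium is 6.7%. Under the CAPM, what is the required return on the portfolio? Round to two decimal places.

11.46%

β_P = Σ w_i β_i = 0.25×0.04 + 0.06×1.92 + 0.09×1.48 + 0.31×1.48 + 0.29×1.78 = 1.2334
E(R_P) = R_f + β_P × MRP = 3.2% + 1.2334 × 6.7% = 11.46%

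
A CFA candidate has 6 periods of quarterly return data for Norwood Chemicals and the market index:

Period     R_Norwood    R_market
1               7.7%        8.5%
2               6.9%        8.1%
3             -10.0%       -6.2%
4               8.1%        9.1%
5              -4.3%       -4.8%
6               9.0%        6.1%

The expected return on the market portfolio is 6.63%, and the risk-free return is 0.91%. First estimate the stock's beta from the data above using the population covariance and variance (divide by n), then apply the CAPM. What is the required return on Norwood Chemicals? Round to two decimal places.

Mean R_i = (7.7 + 6.9 − 10.0 + 8.1 − 4.3 + 9.0) / 6 = 2.9000%
Mean R_m = (8.5 + 8.1 − 6.2 + 9.1 − 4.8 + 6.1) / 6 = 3.4667%
Σ(R_i − R̄_i)(R_m − R̄_m) = 272.2700  ⇒  Cov = 272.2700 / 6 = 45.3783
Σ(R_m − R̄_m)² = 247.2533  ⇒  Var(R_m) = 247.2533 / 6 = 41.2089
β = Cov / Var(R_m) = 45.3783 / 41.2089 = 1.1012
MRP = 6.63% − 0.91% = 5.72%
E(R) = R_f + β × MRP = 0.91% + 1.1012 × 5.72% = 7.21%

7.21%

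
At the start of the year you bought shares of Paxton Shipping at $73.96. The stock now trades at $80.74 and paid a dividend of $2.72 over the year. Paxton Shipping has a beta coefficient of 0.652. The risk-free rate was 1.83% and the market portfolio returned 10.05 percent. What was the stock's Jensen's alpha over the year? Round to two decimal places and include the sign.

Realised HPR = (P1 + D1 − P0) / P0 = (80.74 + 2.72 − 73.96) / 73.96 = 9.50 / 73.96 = 12.8448%
MRP = 10.05% − 1.83% = 8.22%
CAPM required = R_f + β·MRP = 1.83% + 0.652 × 8.22% = 7.18944%
α = realised − required = 12.8448% − 7.18944% = +5.66%

+5.66%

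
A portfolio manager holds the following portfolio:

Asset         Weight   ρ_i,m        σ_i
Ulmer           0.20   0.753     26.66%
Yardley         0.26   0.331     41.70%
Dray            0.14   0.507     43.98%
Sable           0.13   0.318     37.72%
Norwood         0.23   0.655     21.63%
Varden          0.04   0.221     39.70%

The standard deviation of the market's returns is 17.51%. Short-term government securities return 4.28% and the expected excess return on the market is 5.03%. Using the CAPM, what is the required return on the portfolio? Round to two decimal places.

8.85%

β_Ulmer = 0.753 × 26.66% / 17.51% = 1.1465
β_Yardley = 0.331 × 41.70% / 17.51% = 0.7883
β_Dray = 0.507 × 43.98% / 17.51% = 1.2734
β_Sable = 0.318 × 37.72% / 17.51% = 0.6850
β_Norwood = 0.655 × 21.63% / 17.51% = 0.8091
β_Varden = 0.221 × 39.70% / 17.51% = 0.5011
β_P = Σ w_i β_i = 0.20×1.1465 + 0.26×0.7883 + 0.14×1.2734 + 0.13×0.6850 + 0.23×0.8091 + 0.04×0.5011 = 0.9077
E(R_P) = R_f + β_P × MRP = 4.28% + 0.9077 × 5.03% = 8.85%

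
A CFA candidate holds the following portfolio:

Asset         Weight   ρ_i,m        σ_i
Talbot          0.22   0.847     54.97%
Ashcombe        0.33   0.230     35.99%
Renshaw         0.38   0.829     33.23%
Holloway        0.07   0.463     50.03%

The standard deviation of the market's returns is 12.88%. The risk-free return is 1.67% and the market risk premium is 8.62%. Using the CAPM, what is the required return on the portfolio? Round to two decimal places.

18.44%

β_Talbot = 0.847 × 54.97% / 12.88% = 3.6149
β_Ashcombe = 0.230 × 35.99% / 12.88% = 0.6427
β_Renshaw = 0.829 × 33.23% / 12.88% = 2.1388
β_Holloway = 0.463 × 50.03% / 12.88% = 1.7984
β_P = Σ w_i β_i = 0.22×3.6149 + 0.33×0.6427 + 0.38×2.1388 + 0.07×1.7984 = 1.9460
E(R_P) = R_f + β_P × MRP = 1.67% + 1.9460 × 8.62% = 18.44%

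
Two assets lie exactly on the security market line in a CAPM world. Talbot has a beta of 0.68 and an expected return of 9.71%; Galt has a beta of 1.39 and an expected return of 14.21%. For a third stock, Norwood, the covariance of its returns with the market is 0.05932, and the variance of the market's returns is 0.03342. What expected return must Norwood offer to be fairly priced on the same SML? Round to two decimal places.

16.65%

MRP = (14.21% − 9.71%) / (1.39 − 0.68) = 6.3380%
R_f = 9.71% − 0.68 × 6.3380% = 5.4002%
β_Norwood = Cov / Var(R_m) = 0.05932 / 0.03342 = 1.7750
E(R_Norwood) = R_f + β × MRP = 5.4002% + 1.7750 × 6.3380% = 16.65%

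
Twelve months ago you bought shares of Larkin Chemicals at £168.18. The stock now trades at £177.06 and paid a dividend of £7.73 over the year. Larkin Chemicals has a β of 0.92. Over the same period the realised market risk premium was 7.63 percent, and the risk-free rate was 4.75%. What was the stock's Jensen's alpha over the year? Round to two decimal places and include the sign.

-1.89%

Realised HPR = (P1 + D1 − P0) / P0 = (177.06 + 7.73 − 168.18) / 168.18 = 16.61 / 168.18 = 9.8763%
CAPM required = R_f + β·MRP = 4.75% + 0.92 × 7.63% = 11.7696%
α = realised − required = 9.8763% − 11.7696% = -1.89%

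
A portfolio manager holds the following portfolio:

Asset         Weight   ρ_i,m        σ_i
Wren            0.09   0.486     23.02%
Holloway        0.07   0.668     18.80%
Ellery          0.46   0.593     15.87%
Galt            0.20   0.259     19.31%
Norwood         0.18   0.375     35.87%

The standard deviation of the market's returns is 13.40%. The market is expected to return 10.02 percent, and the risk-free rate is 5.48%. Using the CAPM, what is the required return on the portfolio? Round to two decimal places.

β_Wren = 0.486 × 23.02% / 13.40% = 0.8349
β_Holloway = 0.668 × 18.80% / 13.40% = 0.9372
β_Ellery = 0.593 × 15.87% / 13.40% = 0.7023
β_Galt = 0.259 × 19.31% / 13.40% = 0.3732
β_Norwood = 0.375 × 35.87% / 13.40% = 1.0038
β_P = Σ w_i β_i = 0.09×0.8349 + 0.07×0.9372 + 0.46×0.7023 + 0.20×0.3732 + 0.18×1.0038 = 0.7191
MRP = 10.02% − 5.48% = 4.54%
E(R_P) = R_f + β_P × MRP = 5.48% + 0.7191 × 4.54% = 8.74%

8.74%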